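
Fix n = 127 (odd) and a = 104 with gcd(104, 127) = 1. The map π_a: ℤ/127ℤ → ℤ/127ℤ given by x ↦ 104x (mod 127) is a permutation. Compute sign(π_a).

Orbit of 81 under x↦104x: [81, 42, 50, 120, 34, 107, 79]… (length divides ord_127(104)).
3 cycles of lengths [63, 63, 1].
n − c = 127 − 3 = 124; sign = (−1)^124 = +1.
(104|127)_J = +1 (Zolotarev's lemma cross-check).

+1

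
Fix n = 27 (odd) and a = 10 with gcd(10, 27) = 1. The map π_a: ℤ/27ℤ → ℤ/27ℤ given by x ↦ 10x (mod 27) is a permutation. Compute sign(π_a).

Start at x=19: 19 → 1 → 10 → 19 (one orbit).
The orbit structure of x ↦ 10x mod 27: 15 orbits of sizes [3, 3, 3, 3, 3, 3, 1, 1, 1, 1, 1, 1, 1, 1, 1].
27 − 15 = 12 transpositions; sign(π) = (−1)^12 = +1.

+1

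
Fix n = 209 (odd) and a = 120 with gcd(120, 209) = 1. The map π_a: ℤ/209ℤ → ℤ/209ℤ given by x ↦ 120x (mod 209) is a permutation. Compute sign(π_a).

Trace 177: π^k(177) = [177, 131, 45, 175, 100, 87, 199] for k=0..6.
18 cycles of lengths [18, 18, 18, 18, 18, 18, 18, 18, 18, 18, 9, 9, 2, 2, 2, 2, 2, 1].
18 cycles on 209: each ℓ→(−1)^(ℓ−1), product (−1)^191 = -1.
Via Zolotarev, sign(π_{120}) = (120|209) = -1.

-1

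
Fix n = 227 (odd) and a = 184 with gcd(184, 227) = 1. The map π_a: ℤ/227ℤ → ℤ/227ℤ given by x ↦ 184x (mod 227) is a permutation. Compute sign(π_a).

Start at x=129: 129 → 128 → 171 → 138 → 195 → 14 → 79 → … (one orbit).
The orbit structure of x ↦ 184x mod 227: 2 orbits of sizes [226, 1].
With 2 cycles on 227 points, sign = (−1)^{227−2} = -1.

-1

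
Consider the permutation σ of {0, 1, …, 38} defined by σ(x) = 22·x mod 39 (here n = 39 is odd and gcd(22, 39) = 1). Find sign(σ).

+1

Trace 16: π^k(16) = [16, 1, 22] for k=0..2.
15 cycles of lengths [3, 3, 3, 3, 3, 3, 3, 3, 3, 3, 3, 3, 1, 1, 1].
sign(π) = (−1)^{n − #cycles} = (−1)^{39−15} = (−1)^24 = +1.
(22|39)_J = +1 (Zolotarev's lemma cross-check).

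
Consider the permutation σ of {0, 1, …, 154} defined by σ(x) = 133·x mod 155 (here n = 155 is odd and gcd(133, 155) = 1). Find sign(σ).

-1

Start at x=128: 128 → 129 → 107 → 126 → 18 → 69 → 32 → … (one orbit).
The orbit structure of x ↦ 133x mod 155: 6 orbits of sizes [60, 60, 15, 15, 4, 1].
155 − 6 = 149 transpositions; sign(π) = (−1)^149 = -1.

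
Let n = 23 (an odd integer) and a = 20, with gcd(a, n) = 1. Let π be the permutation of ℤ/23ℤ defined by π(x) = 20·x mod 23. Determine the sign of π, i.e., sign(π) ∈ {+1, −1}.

-1

Trace 6: π^k(6) = [6, 5, 8, 22, 3, 14, 4] for k=0..6.
2 cycles of lengths [22, 1].
Σ(ℓ_i−1) = 23−2 = 21; sign = (−1)^21 = -1.
Zolotarev: (20|23) = -1, matching the cycle-count sign.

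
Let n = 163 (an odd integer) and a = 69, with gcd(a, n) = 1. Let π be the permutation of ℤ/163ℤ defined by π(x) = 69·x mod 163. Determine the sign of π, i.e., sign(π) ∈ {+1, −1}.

Orbit of 61 under x↦69x: [61, 134, 118, 155, 100, 54, 140]… (length divides ord_163(69)).
The orbit structure of x ↦ 69x mod 163: 3 orbits of sizes [81, 81, 1].
n − c = 163 − 3 = 160; sign = (−1)^160 = +1.

+1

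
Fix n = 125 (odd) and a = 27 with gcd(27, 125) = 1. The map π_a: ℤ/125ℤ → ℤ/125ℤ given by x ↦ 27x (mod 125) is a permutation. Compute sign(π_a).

-1

Start at x=56: 56 → 12 → 74 → 123 → 71 → 42 → 9 → … (one orbit).
Cycle lengths of π_27 on ℤ/125ℤ: [100, 20, 4, 1]; 4 cycles in total.
Σ(ℓ_i−1) = 125−4 = 121; sign = (−1)^121 = -1.
Via Zolotarev, sign(π_{27}) = (27|125) = -1.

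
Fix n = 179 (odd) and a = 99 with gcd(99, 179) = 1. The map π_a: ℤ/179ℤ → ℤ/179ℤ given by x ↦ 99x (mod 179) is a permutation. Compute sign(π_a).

-1

Orbit of 158 under x↦99x: [158, 69, 29, 7, 156, 50, 117]… (length divides ord_179(99)).
Cycle lengths of π_99 on ℤ/179ℤ: [178, 1]; 2 cycles in total.
n − c = 179 − 2 = 177; sign = (−1)^177 = -1.
Check: (99/179) = -1 by Zolotarev.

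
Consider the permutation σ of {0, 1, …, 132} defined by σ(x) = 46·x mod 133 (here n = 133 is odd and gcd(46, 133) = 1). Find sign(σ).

Trace 46: π^k(46) = [46, 121, 113, 11, 107, 1] for k=0..5.
The orbit structure of x ↦ 46x mod 133: 24 orbits of sizes [6, 6, 6, 6, 6, 6, 6, 6, 6, 6, 6, 6, 6, 6, 6, 6, 6, 6, 6, 6, 6, 3, 3, 1].
n − c = 133 − 24 = 109; sign = (−1)^109 = -1.
Check: (46/133) = -1 by Zolotarev.

-1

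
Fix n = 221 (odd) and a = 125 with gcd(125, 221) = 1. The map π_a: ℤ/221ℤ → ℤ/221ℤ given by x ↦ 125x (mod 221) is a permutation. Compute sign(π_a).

+1

Start at x=183: 183 → 112 → 77 → 122 → 1 → 125 → 155 → … (one orbit).
Decompose π into cycles: lengths [16, 16, 16, 16, 16, 16, 16, 16, 16, 16, 16, 16, 16, 4, 4, 4, 1] (17 cycles, including the fixed point 0).
n − c = 221 − 17 = 204; sign = (−1)^204 = +1.
(125|221)_J = +1 (Zolotarev's lemma cross-check).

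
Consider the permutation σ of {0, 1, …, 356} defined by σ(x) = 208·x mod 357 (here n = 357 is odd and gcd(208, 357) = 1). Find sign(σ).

-1

Trace 205: π^k(205) = [205, 157, 169, 166, 256, 55, 16] for k=0..6.
Cycle type of π: 12×24 + 6×3 + 4×12 + 1×3; total 42 cycles.
42 cycles on 357: each ℓ→(−1)^(ℓ−1), product (−1)^315 = -1.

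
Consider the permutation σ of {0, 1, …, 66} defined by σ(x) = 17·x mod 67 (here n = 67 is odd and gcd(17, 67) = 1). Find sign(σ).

+1

Trace 16: π^k(16) = [16, 4, 1, 17, 21, 22, 39] for k=0..6.
The orbit structure of x ↦ 17x mod 67: 3 orbits of sizes [33, 33, 1].
With 3 cycles on 67 points, sign = (−1)^{67−3} = +1.
(17|67)_J = +1 (Zolotarev's lemma cross-check).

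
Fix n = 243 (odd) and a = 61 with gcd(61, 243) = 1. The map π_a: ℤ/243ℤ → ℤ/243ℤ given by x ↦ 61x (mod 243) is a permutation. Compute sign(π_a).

Orbit of 7 under x↦61x: [7, 184, 46, 133, 94, 145, 97]… (length divides ord_243(61)).
Cycle lengths of π_61 on ℤ/243ℤ: [81, 81, 27, 27, 9, 9, 3, 3, 1, 1, 1]; 11 cycles in total.
With 11 cycles on 243 points, sign = (−1)^{243−11} = +1.
The Jacobi symbol (61|243) = +1 (Zolotarev) agrees.

+1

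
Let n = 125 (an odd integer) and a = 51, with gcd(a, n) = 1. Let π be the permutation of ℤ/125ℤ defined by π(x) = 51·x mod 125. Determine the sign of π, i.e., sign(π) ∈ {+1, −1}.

Orbit of 76 under x↦51x: [76, 1, 51, 101, 26]… (length divides ord_125(51)).
Cycle type of π: 5×20 + 1×25; total 45 cycles.
Σ(ℓ_i−1) = 125−45 = 80; sign = (−1)^80 = +1.
Via Zolotarev, sign(π_{51}) = (51|125) = +1.

+1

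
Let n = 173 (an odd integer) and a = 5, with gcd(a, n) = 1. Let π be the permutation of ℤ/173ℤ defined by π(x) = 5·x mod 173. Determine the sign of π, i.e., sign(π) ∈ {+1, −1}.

Start at x=133: 133 → 146 → 38 → 17 → 85 → 79 → 49 → … (one orbit).
Cycle type of π: 172 + 1; total 2 cycles.
n − c = 173 − 2 = 171; sign = (−1)^171 = -1.

-1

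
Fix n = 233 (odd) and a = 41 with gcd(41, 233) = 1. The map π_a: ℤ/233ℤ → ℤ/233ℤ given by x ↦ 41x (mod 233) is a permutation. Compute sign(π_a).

-1

Orbit of 93 under x↦41x: [93, 85, 223, 56, 199, 4, 164]… (length divides ord_233(41)).
Cycle lengths of π_41 on ℤ/233ℤ: [232, 1]; 2 cycles in total.
233 − 2 = 231 transpositions; sign(π) = (−1)^231 = -1.
Zolotarev: (41|233) = -1, matching the cycle-count sign.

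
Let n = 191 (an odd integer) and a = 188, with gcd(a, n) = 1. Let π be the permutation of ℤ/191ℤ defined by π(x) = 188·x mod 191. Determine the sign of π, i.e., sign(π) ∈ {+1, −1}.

Start at x=34: 34 → 89 → 115 → 37 → 80 → 142 → 147 → … (one orbit).
π_188 has 2 disjoint cycles with lengths [190, 1] on {0,…,190}.
n − c = 191 − 2 = 189; sign = (−1)^189 = -1.
The Jacobi symbol (188|191) = -1 (Zolotarev) agrees.

-1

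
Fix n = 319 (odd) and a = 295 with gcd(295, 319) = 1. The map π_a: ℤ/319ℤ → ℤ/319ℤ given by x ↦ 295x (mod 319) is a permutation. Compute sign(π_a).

Trace 265: π^k(265) = [265, 20, 158, 36, 93, 1, 295] for k=0..6.
Cycle type of π: 70×4 + 14×2 + 5×2 + 1; total 9 cycles.
With 9 cycles on 319 points, sign = (−1)^{319−9} = +1.
(295|319)_J = +1 (Zolotarev's lemma cross-check).

+1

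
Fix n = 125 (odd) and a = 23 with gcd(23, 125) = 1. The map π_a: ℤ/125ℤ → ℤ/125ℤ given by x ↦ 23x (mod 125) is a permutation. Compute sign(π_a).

-1

Orbit of 14 under x↦23x: [14, 72, 31, 88, 24, 52, 71]… (length divides ord_125(23)).
The orbit structure of x ↦ 23x mod 125: 4 orbits of sizes [100, 20, 4, 1].
Σ(ℓ_i−1) = 125−4 = 121; sign = (−1)^121 = -1.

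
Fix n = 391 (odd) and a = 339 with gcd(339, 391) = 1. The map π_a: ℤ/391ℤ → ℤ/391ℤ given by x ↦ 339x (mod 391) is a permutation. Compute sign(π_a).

Orbit of 203 under x↦339x: [203, 1, 339, 358, 152, 307, 67]… (length divides ord_391(339)).
Decompose π into cycles: lengths [22, 22, 22, 22, 22, 22, 22, 22, 22, 22, 22, 22, 22, 22, 22, 22, 22, 2, 2, 2, 2, 2, 2, 2, 2, 1] (26 cycles, including the fixed point 0).
Σ(ℓ_i−1) = 391−26 = 365; sign = (−1)^365 = -1.
(339|391)_J = -1 (Zolotarev's lemma cross-check).

-1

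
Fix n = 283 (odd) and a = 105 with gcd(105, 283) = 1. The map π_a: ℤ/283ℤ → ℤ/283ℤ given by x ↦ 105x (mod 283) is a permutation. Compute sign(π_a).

Start at x=97: 97 → 280 → 251 → 36 → 101 → 134 → 203 → … (one orbit).
Cycle type of π: 141×2 + 1; total 3 cycles.
283 − 3 = 280 transpositions; sign(π) = (−1)^280 = +1.

+1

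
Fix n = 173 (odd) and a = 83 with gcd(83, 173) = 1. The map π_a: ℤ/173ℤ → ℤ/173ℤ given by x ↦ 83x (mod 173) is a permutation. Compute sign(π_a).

+1

Trace 135: π^k(135) = [135, 133, 140, 29, 158, 139, 119] for k=0..6.
Cycle lengths of π_83 on ℤ/173ℤ: [43, 43, 43, 43, 1]; 5 cycles in total.
With 5 cycles on 173 points, sign = (−1)^{173−5} = +1.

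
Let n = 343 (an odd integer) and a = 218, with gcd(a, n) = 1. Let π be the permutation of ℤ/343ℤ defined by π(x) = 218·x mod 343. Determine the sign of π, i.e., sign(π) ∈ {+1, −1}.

Trace 176: π^k(176) = [176, 295, 169, 141, 211, 36, 302] for k=0..6.
19 cycles of lengths [49, 49, 49, 49, 49, 49, 7, 7, 7, 7, 7, 7, 1, 1, 1, 1, 1, 1, 1].
343 − 19 = 324 transpositions; sign(π) = (−1)^324 = +1.
Zolotarev: (218|343) = +1, matching the cycle-count sign.

+1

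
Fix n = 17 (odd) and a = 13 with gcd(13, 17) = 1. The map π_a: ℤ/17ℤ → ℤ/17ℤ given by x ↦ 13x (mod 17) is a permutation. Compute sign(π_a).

Orbit of 16 under x↦13x: [16, 4, 1, 13]… (length divides ord_17(13)).
Cycle lengths of π_13 on ℤ/17ℤ: [4, 4, 4, 4, 1]; 5 cycles in total.
17 − 5 = 12 transpositions; sign(π) = (−1)^12 = +1.
Via Zolotarev, sign(π_{13}) = (13|17) = +1.

+1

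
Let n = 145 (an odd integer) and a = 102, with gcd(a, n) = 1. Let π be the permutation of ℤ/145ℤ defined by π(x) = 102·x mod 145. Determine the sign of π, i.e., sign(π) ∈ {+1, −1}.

+1

Trace 4: π^k(4) = [4, 118, 1, 102, 109, 98, 136] for k=0..6.
7 cycles of lengths [28, 28, 28, 28, 28, 4, 1].
145 − 7 = 138 transpositions; sign(π) = (−1)^138 = +1.
Check: (102/145) = +1 by Zolotarev.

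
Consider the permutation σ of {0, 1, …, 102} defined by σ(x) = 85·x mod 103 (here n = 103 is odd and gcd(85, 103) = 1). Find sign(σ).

Orbit of 56 under x↦85x: [56, 22, 16, 21, 34, 6, 98]… (length divides ord_103(85)).
2 cycles of lengths [102, 1].
sign(π) = (−1)^{n − #cycles} = (−1)^{103−2} = (−1)^101 = -1.
(85|103)_J = -1 (Zolotarev's lemma cross-check).

-1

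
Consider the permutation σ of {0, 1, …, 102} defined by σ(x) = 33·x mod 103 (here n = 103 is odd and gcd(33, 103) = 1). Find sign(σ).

+1

Start at x=34: 34 → 92 → 49 → 72 → 7 → 25 → 1 → … (one orbit).
Cycle lengths of π_33 on ℤ/103ℤ: [51, 51, 1]; 3 cycles in total.
sign(π) = (−1)^{n − #cycles} = (−1)^{103−3} = (−1)^100 = +1.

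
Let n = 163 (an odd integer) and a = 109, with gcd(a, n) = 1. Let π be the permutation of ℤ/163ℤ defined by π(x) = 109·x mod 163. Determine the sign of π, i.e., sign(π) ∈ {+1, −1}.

Orbit of 110 under x↦109x: [110, 91, 139, 155, 106, 144, 48]… (length divides ord_163(109)).
Cycle type of π: 162 + 1; total 2 cycles.
2 cycles on 163: each ℓ→(−1)^(ℓ−1), product (−1)^161 = -1.

-1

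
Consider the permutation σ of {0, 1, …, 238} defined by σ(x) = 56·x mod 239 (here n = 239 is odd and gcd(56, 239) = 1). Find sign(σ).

Trace 170: π^k(170) = [170, 199, 150, 35, 48, 59, 197] for k=0..6.
Cycle type of π: 238 + 1; total 2 cycles.
sign(π) = (−1)^{n − #cycles} = (−1)^{239−2} = (−1)^237 = -1.
Zolotarev: (56|239) = -1, matching the cycle-count sign.

-1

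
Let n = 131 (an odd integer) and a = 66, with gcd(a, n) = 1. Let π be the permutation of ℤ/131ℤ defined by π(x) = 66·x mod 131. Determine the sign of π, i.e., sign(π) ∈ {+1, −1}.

Trace 61: π^k(61) = [61, 96, 48, 24, 12, 6, 3] for k=0..6.
Cycle lengths of π_66 on ℤ/131ℤ: [130, 1]; 2 cycles in total.
2 cycles on 131: each ℓ→(−1)^(ℓ−1), product (−1)^129 = -1.

-1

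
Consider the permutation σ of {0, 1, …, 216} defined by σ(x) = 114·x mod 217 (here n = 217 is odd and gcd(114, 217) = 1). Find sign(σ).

Orbit of 172 under x↦114x: [172, 78, 212, 81, 120, 9, 158]… (length divides ord_217(114)).
Cycle lengths of π_114 on ℤ/217ℤ: [30, 30, 30, 30, 30, 30, 30, 3, 3, 1]; 10 cycles in total.
sign(π) = (−1)^{n − #cycles} = (−1)^{217−10} = (−1)^207 = -1.
Via Zolotarev, sign(π_{114}) = (114|217) = -1.

-1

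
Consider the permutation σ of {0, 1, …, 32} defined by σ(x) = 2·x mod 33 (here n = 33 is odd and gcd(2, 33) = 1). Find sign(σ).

+1

Trace 25: π^k(25) = [25, 17, 1, 2, 4, 8, 16] for k=0..6.
The orbit structure of x ↦ 2x mod 33: 5 orbits of sizes [10, 10, 10, 2, 1].
33 − 5 = 28 transpositions; sign(π) = (−1)^28 = +1.
The Jacobi symbol (2|33) = +1 (Zolotarev) agrees.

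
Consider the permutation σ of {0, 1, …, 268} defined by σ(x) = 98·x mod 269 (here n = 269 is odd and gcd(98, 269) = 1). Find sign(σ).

Trace 203: π^k(203) = [203, 257, 169, 153, 199, 134, 220] for k=0..6.
Decompose π into cycles: lengths [268, 1] (2 cycles, including the fixed point 0).
sign(π) = (−1)^{n − #cycles} = (−1)^{269−2} = (−1)^267 = -1.

-1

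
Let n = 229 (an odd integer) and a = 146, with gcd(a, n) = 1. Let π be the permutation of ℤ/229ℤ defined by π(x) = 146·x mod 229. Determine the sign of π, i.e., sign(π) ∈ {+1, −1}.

+1

Trace 62: π^k(62) = [62, 121, 33, 9, 169, 171, 5] for k=0..6.
Decompose π into cycles: lengths [114, 114, 1] (3 cycles, including the fixed point 0).
3 cycles on 229: each ℓ→(−1)^(ℓ−1), product (−1)^226 = +1.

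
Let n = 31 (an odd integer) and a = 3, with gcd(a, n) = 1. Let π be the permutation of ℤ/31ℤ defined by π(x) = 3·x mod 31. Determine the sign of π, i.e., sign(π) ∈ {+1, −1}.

Trace 18: π^k(18) = [18, 23, 7, 21, 1, 3, 9] for k=0..6.
π_3 has 2 disjoint cycles with lengths [30, 1] on {0,…,30}.
Σ(ℓ_i−1) = 31−2 = 29; sign = (−1)^29 = -1.

-1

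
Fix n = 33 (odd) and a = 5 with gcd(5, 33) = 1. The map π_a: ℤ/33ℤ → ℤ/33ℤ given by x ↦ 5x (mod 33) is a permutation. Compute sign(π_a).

Trace 16: π^k(16) = [16, 14, 4, 20, 1, 5, 25] for k=0..6.
The orbit structure of x ↦ 5x mod 33: 6 orbits of sizes [10, 10, 5, 5, 2, 1].
With 6 cycles on 33 points, sign = (−1)^{33−6} = -1.
(5|33)_J = -1 (Zolotarev's lemma cross-check).

-1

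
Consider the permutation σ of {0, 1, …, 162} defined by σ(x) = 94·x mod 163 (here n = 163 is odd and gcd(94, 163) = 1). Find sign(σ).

-1

Orbit of 102 under x↦94x: [102, 134, 45, 155, 63, 54, 23]… (length divides ord_163(94)).
π_94 has 2 disjoint cycles with lengths [162, 1] on {0,…,162}.
n − c = 163 − 2 = 161; sign = (−1)^161 = -1.
Via Zolotarev, sign(π_{94}) = (94|163) = -1.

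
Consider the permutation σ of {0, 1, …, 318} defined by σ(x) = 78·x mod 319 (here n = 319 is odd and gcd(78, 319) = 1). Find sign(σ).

+1

Trace 111: π^k(111) = [111, 45, 1, 78, 23, 199, 210] for k=0..6.
Cycle lengths of π_78 on ℤ/319ℤ: [7, 7, 7, 7, 7, 7, 7, 7, 7, 7, 7, 7, 7, 7, 7, 7, 7, 7, 7, 7, 7, 7, 7, 7, 7, 7, 7, 7, 7, 7, 7, 7, 7, 7, 7, 7, 7, 7, 7, 7, 7, 7, 7, 7, 1, 1, 1, 1, 1, 1, 1, 1, 1, 1, 1]; 55 cycles in total.
n − c = 319 − 55 = 264; sign = (−1)^264 = +1.
Check: (78/319) = +1 by Zolotarev.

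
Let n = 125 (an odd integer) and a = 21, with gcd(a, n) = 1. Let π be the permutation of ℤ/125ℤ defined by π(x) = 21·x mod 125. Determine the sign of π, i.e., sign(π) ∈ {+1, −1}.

Orbit of 36 under x↦21x: [36, 6, 1, 21, 66, 11, 106]… (length divides ord_125(21)).
The orbit structure of x ↦ 21x mod 125: 13 orbits of sizes [25, 25, 25, 25, 5, 5, 5, 5, 1, 1, 1, 1, 1].
125 − 13 = 112 transpositions; sign(π) = (−1)^112 = +1.

+1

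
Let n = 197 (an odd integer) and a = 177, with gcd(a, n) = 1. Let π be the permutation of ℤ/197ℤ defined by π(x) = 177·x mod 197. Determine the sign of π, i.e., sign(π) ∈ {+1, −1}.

Orbit of 14 under x↦177x: [14, 114, 84, 93, 110, 164, 69]… (length divides ord_197(177)).
Cycle type of π: 28×7 + 1; total 8 cycles.
With 8 cycles on 197 points, sign = (−1)^{197−8} = -1.

-1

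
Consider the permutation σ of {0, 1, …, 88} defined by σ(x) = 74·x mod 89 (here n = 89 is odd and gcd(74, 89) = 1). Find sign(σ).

-1

Trace 23: π^k(23) = [23, 11, 13, 72, 77, 2, 59] for k=0..6.
π_74 has 2 disjoint cycles with lengths [88, 1] on {0,…,88}.
89 − 2 = 87 transpositions; sign(π) = (−1)^87 = -1.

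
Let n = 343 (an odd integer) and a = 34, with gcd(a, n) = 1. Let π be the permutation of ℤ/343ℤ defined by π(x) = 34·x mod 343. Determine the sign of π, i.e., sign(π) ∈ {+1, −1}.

-1

Orbit of 41 under x↦34x: [41, 22, 62, 50, 328, 176, 153]… (length divides ord_343(34)).
The orbit structure of x ↦ 34x mod 343: 10 orbits of sizes [98, 98, 98, 14, 14, 14, 2, 2, 2, 1].
With 10 cycles on 343 points, sign = (−1)^{343−10} = -1.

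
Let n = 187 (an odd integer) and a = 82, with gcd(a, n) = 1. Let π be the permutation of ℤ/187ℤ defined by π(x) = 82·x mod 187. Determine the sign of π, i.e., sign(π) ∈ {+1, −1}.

-1

Orbit of 159 under x↦82x: [159, 135, 37, 42, 78, 38, 124]… (length divides ord_187(82)).
Cycle lengths of π_82 on ℤ/187ℤ: [80, 80, 16, 5, 5, 1]; 6 cycles in total.
187 − 6 = 181 transpositions; sign(π) = (−1)^181 = -1.
Via Zolotarev, sign(π_{82}) = (82|187) = -1.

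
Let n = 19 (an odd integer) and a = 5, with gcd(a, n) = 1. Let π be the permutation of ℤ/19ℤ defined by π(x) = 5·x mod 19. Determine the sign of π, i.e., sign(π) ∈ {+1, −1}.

Trace 11: π^k(11) = [11, 17, 9, 7, 16, 4, 1] for k=0..6.
3 cycles of lengths [9, 9, 1].
19 − 3 = 16 transpositions; sign(π) = (−1)^16 = +1.

+1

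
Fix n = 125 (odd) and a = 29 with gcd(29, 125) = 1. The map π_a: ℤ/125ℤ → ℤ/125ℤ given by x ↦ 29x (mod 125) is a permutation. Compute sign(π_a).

+1

Start at x=104: 104 → 16 → 89 → 81 → 99 → 121 → 9 → … (one orbit).
π_29 has 7 disjoint cycles with lengths [50, 50, 10, 10, 2, 2, 1] on {0,…,124}.
With 7 cycles on 125 points, sign = (−1)^{125−7} = +1.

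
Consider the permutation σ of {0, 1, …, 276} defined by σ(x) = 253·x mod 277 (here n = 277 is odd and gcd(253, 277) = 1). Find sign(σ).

-1

Orbit of 143 under x↦253x: [143, 169, 99, 117, 239, 81, 272]… (length divides ord_277(253)).
Decompose π into cycles: lengths [276, 1] (2 cycles, including the fixed point 0).
n − c = 277 − 2 = 275; sign = (−1)^275 = -1.
The Jacobi symbol (253|277) = -1 (Zolotarev) agrees.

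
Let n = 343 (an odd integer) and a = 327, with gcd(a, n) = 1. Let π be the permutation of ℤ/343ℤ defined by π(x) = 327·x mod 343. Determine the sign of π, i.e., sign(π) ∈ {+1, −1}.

Orbit of 125 under x↦327x: [125, 58, 101, 99, 131, 305, 265]… (length divides ord_343(327)).
π_327 has 4 disjoint cycles with lengths [294, 42, 6, 1] on {0,…,342}.
343 − 4 = 339 transpositions; sign(π) = (−1)^339 = -1.

-1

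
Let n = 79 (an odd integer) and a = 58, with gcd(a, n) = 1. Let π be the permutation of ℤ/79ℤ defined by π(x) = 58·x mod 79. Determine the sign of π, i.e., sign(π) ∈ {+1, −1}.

Trace 1: π^k(1) = [1, 58, 46, 61, 62, 41, 8] for k=0..6.
Cycle type of π: 26×3 + 1; total 4 cycles.
Σ(ℓ_i−1) = 79−4 = 75; sign = (−1)^75 = -1.
Zolotarev: (58|79) = -1, matching the cycle-count sign.

-1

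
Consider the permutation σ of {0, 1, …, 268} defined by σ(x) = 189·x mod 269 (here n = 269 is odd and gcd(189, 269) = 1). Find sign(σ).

+1

Trace 55: π^k(55) = [55, 173, 148, 265, 51, 224, 103] for k=0..6.
The orbit structure of x ↦ 189x mod 269: 3 orbits of sizes [134, 134, 1].
3 cycles on 269: each ℓ→(−1)^(ℓ−1), product (−1)^266 = +1.
Via Zolotarev, sign(π_{189}) = (189|269) = +1.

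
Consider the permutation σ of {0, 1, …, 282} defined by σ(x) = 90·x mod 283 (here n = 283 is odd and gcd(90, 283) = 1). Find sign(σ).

+1

Start at x=135: 135 → 264 → 271 → 52 → 152 → 96 → 150 → … (one orbit).
The orbit structure of x ↦ 90x mod 283: 3 orbits of sizes [141, 141, 1].
n − c = 283 − 3 = 280; sign = (−1)^280 = +1.
The Jacobi symbol (90|283) = +1 (Zolotarev) agrees.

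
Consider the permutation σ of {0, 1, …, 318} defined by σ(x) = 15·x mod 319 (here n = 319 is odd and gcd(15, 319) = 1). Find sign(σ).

-1

Orbit of 92 under x↦15x: [92, 104, 284, 113, 100, 224, 170]… (length divides ord_319(15)).
The orbit structure of x ↦ 15x mod 319: 6 orbits of sizes [140, 140, 28, 5, 5, 1].
319 − 6 = 313 transpositions; sign(π) = (−1)^313 = -1.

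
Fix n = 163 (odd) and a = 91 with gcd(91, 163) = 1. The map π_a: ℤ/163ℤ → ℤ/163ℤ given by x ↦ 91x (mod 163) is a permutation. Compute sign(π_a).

+1

Trace 26: π^k(26) = [26, 84, 146, 83, 55, 115, 33] for k=0..6.
Cycle lengths of π_91 on ℤ/163ℤ: [81, 81, 1]; 3 cycles in total.
With 3 cycles on 163 points, sign = (−1)^{163−3} = +1.
Check: (91/163) = +1 by Zolotarev.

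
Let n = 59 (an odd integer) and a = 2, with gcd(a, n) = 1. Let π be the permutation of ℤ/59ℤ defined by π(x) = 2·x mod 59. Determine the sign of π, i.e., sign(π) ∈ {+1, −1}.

-1

Trace 2: π^k(2) = [2, 4, 8, 16, 32, 5, 10] for k=0..6.
π_2 has 2 disjoint cycles with lengths [58, 1] on {0,…,58}.
2 cycles on 59: each ℓ→(−1)^(ℓ−1), product (−1)^57 = -1.
Check: (2/59) = -1 by Zolotarev.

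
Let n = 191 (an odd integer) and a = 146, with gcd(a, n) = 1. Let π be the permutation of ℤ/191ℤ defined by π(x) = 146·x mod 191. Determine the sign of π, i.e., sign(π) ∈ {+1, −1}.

-1

Start at x=89: 89 → 6 → 112 → 117 → 83 → 85 → 186 → … (one orbit).
2 cycles of lengths [190, 1].
n − c = 191 − 2 = 189; sign = (−1)^189 = -1.
Check: (146/191) = -1 by Zolotarev.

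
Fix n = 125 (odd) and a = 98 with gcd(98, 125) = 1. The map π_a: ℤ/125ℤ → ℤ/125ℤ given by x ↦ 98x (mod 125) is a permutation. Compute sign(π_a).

-1

Trace 37: π^k(37) = [37, 1, 98, 104, 67, 66, 93] for k=0..6.
4 cycles of lengths [100, 20, 4, 1].
n − c = 125 − 4 = 121; sign = (−1)^121 = -1.
Via Zolotarev, sign(π_{98}) = (98|125) = -1.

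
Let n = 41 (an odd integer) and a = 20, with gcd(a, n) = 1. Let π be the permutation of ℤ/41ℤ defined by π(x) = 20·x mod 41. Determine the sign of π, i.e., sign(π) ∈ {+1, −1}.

Trace 5: π^k(5) = [5, 18, 32, 25, 8, 37, 2] for k=0..6.
π_20 has 3 disjoint cycles with lengths [20, 20, 1] on {0,…,40}.
n − c = 41 − 3 = 38; sign = (−1)^38 = +1.

+1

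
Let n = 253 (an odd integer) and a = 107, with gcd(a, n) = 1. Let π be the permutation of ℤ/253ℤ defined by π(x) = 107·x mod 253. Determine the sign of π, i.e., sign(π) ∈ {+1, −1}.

Start at x=210: 210 → 206 → 31 → 28 → 213 → 21 → 223 → … (one orbit).
Cycle lengths of π_107 on ℤ/253ℤ: [110, 110, 22, 10, 1]; 5 cycles in total.
5 cycles on 253: each ℓ→(−1)^(ℓ−1), product (−1)^248 = +1.

+1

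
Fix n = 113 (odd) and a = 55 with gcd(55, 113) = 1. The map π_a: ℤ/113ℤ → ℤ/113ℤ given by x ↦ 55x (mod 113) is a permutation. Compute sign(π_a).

-1

Trace 33: π^k(33) = [33, 7, 46, 44, 47, 99, 21] for k=0..6.
Cycle type of π: 112 + 1; total 2 cycles.
n − c = 113 − 2 = 111; sign = (−1)^111 = -1.
The Jacobi symbol (55|113) = -1 (Zolotarev) agrees.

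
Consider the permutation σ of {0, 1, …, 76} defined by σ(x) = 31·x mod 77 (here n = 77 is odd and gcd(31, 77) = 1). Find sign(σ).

Trace 45: π^k(45) = [45, 9, 48, 25, 5, 1, 31] for k=0..6.
The orbit structure of x ↦ 31x mod 77: 6 orbits of sizes [30, 30, 6, 5, 5, 1].
Σ(ℓ_i−1) = 77−6 = 71; sign = (−1)^71 = -1.

-1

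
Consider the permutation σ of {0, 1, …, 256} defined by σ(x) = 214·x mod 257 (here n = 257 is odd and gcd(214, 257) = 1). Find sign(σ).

Start at x=16: 16 → 83 → 29 → 38 → 165 → 101 → 26 → … (one orbit).
Cycle lengths of π_214 on ℤ/257ℤ: [256, 1]; 2 cycles in total.
2 cycles on 257: each ℓ→(−1)^(ℓ−1), product (−1)^255 = -1.

-1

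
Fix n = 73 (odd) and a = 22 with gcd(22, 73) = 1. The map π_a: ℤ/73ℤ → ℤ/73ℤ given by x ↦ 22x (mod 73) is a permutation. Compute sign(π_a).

-1

Orbit of 10 under x↦22x: [10, 1, 22, 46, 63, 72, 51]… (length divides ord_73(22)).
Cycle lengths of π_22 on ℤ/73ℤ: [8, 8, 8, 8, 8, 8, 8, 8, 8, 1]; 10 cycles in total.
Σ(ℓ_i−1) = 73−10 = 63; sign = (−1)^63 = -1.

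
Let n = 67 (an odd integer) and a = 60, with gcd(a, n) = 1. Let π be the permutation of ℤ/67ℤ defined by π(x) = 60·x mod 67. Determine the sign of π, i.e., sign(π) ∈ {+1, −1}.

+1

Orbit of 17 under x↦60x: [17, 15, 29, 65, 14, 36, 16]… (length divides ord_67(60)).
Cycle type of π: 33×2 + 1; total 3 cycles.
sign(π) = (−1)^{n − #cycles} = (−1)^{67−3} = (−1)^64 = +1.
Zolotarev: (60|67) = +1, matching the cycle-count sign.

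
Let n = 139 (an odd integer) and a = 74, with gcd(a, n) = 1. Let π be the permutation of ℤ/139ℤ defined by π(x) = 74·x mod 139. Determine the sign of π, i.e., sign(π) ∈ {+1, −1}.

-1

Orbit of 125 under x↦74x: [125, 76, 64, 10, 45, 133, 112]… (length divides ord_139(74)).
Cycle type of π: 46×3 + 1; total 4 cycles.
Σ(ℓ_i−1) = 139−4 = 135; sign = (−1)^135 = -1.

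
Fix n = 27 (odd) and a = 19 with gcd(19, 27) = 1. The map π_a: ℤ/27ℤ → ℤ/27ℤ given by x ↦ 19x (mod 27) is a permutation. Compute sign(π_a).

Orbit of 19 under x↦19x: [19, 10, 1]… (length divides ord_27(19)).
Cycle type of π: 3×6 + 1×9; total 15 cycles.
n − c = 27 − 15 = 12; sign = (−1)^12 = +1.
Zolotarev: (19|27) = +1, matching the cycle-count sign.

+1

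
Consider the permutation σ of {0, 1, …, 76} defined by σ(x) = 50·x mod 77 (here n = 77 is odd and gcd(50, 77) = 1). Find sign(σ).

-1

Trace 71: π^k(71) = [71, 8, 15, 57, 1, 50, 36] for k=0..6.
The orbit structure of x ↦ 50x mod 77: 14 orbits of sizes [10, 10, 10, 10, 10, 10, 10, 1, 1, 1, 1, 1, 1, 1].
With 14 cycles on 77 points, sign = (−1)^{77−14} = -1.
Check: (50/77) = -1 by Zolotarev.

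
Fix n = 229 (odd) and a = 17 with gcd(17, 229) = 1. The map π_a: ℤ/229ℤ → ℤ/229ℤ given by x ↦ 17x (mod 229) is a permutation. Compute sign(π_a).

+1

Orbit of 218 under x↦17x: [218, 42, 27, 1, 17, 60, 104]… (length divides ord_229(17)).
π_17 has 13 disjoint cycles with lengths [19, 19, 19, 19, 19, 19, 19, 19, 19, 19, 19, 19, 1] on {0,…,228}.
Σ(ℓ_i−1) = 229−13 = 216; sign = (−1)^216 = +1.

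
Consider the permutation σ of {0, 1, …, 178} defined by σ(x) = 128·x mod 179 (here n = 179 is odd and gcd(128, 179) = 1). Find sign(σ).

Trace 24: π^k(24) = [24, 29, 132, 70, 10, 27, 55] for k=0..6.
The orbit structure of x ↦ 128x mod 179: 2 orbits of sizes [178, 1].
2 cycles on 179: each ℓ→(−1)^(ℓ−1), product (−1)^177 = -1.
Via Zolotarev, sign(π_{128}) = (128|179) = -1.

-1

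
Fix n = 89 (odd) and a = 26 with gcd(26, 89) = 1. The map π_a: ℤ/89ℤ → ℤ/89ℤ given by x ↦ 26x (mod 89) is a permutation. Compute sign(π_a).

-1

Orbit of 43 under x↦26x: [43, 50, 54, 69, 14, 8, 30]… (length divides ord_89(26)).
Decompose π into cycles: lengths [88, 1] (2 cycles, including the fixed point 0).
89 − 2 = 87 transpositions; sign(π) = (−1)^87 = -1.
Check: (26/89) = -1 by Zolotarev.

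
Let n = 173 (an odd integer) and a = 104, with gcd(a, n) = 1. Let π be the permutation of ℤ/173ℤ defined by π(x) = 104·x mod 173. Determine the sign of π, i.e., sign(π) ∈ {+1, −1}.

Trace 3: π^k(3) = [3, 139, 97, 54, 80, 16, 107] for k=0..6.
Cycle type of π: 172 + 1; total 2 cycles.
2 cycles on 173: each ℓ→(−1)^(ℓ−1), product (−1)^171 = -1.
(104|173)_J = -1 (Zolotarev's lemma cross-check).

-1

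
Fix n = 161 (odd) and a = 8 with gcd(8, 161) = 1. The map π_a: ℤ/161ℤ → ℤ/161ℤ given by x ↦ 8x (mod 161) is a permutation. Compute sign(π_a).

+1

Start at x=127: 127 → 50 → 78 → 141 → 1 → 8 → 64 → … (one orbit).
Cycle type of π: 11×14 + 1×7; total 21 cycles.
With 21 cycles on 161 points, sign = (−1)^{161−21} = +1.
Via Zolotarev, sign(π_{8}) = (8|161) = +1.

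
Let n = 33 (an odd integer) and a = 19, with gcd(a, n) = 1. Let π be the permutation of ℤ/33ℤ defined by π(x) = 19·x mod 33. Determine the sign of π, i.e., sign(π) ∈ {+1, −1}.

Orbit of 10 under x↦19x: [10, 25, 13, 16, 7, 1, 19]… (length divides ord_33(19)).
π_19 has 6 disjoint cycles with lengths [10, 10, 10, 1, 1, 1] on {0,…,32}.
6 cycles on 33: each ℓ→(−1)^(ℓ−1), product (−1)^27 = -1.

-1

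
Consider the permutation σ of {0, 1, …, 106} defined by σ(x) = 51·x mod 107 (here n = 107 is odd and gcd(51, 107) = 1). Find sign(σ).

Trace 4: π^k(4) = [4, 97, 25, 98, 76, 24, 47] for k=0..6.
π_51 has 2 disjoint cycles with lengths [106, 1] on {0,…,106}.
With 2 cycles on 107 points, sign = (−1)^{107−2} = -1.
Zolotarev: (51|107) = -1, matching the cycle-count sign.

-1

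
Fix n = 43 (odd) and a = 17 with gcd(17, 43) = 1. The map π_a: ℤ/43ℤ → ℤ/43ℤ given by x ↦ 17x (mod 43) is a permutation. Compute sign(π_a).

+1

Start at x=13: 13 → 6 → 16 → 14 → 23 → 4 → 25 → … (one orbit).
The orbit structure of x ↦ 17x mod 43: 3 orbits of sizes [21, 21, 1].
43 − 3 = 40 transpositions; sign(π) = (−1)^40 = +1.
Check: (17/43) = +1 by Zolotarev.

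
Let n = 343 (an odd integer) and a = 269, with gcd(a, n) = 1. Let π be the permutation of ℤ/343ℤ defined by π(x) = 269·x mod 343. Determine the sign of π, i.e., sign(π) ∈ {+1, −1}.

Orbit of 319 under x↦269x: [319, 61, 288, 297, 317, 209, 312]… (length divides ord_343(269)).
Decompose π into cycles: lengths [294, 42, 6, 1] (4 cycles, including the fixed point 0).
sign(π) = (−1)^{n − #cycles} = (−1)^{343−4} = (−1)^339 = -1.

-1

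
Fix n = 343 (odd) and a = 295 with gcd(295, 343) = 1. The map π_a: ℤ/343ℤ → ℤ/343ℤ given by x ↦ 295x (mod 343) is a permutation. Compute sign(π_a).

+1

Start at x=246: 246 → 197 → 148 → 99 → 50 → 1 → 295 → 246 (one orbit).
π_295 has 91 disjoint cycles with lengths [7, 7, 7, 7, 7, 7, 7, 7, 7, 7, 7, 7, 7, 7, 7, 7, 7, 7, 7, 7, 7, 7, 7, 7, 7, 7, 7, 7, 7, 7, 7, 7, 7, 7, 7, 7, 7, 7, 7, 7, 7, 7, 1, 1, 1, 1, 1, 1, 1, 1, 1, 1, 1, 1, 1, 1, 1, 1, 1, 1, 1, 1, 1, 1, 1, 1, 1, 1, 1, 1, 1, 1, 1, 1, 1, 1, 1, 1, 1, 1, 1, 1, 1, 1, 1, 1, 1, 1, 1, 1, 1] on {0,…,342}.
343 − 91 = 252 transpositions; sign(π) = (−1)^252 = +1.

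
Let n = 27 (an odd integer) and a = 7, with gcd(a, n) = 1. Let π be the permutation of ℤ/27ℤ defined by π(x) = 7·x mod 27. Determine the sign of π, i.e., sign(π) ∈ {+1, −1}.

+1

Start at x=4: 4 → 1 → 7 → 22 → 19 → 25 → 13 → … (one orbit).
Cycle type of π: 9×2 + 3×2 + 1×3; total 7 cycles.
With 7 cycles on 27 points, sign = (−1)^{27−7} = +1.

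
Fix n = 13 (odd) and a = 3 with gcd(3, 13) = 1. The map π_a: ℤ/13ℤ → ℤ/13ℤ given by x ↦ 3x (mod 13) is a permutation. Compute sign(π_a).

Orbit of 3 under x↦3x: [3, 9, 1]… (length divides ord_13(3)).
Decompose π into cycles: lengths [3, 3, 3, 3, 1] (5 cycles, including the fixed point 0).
13 − 5 = 8 transpositions; sign(π) = (−1)^8 = +1.
Check: (3/13) = +1 by Zolotarev.

+1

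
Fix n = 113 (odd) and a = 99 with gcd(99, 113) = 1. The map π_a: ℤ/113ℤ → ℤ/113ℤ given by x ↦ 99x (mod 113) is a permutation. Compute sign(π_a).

+1

Start at x=99: 99 → 83 → 81 → 109 → 56 → 7 → 15 → … (one orbit).
Decompose π into cycles: lengths [28, 28, 28, 28, 1] (5 cycles, including the fixed point 0).
Σ(ℓ_i−1) = 113−5 = 108; sign = (−1)^108 = +1.
Check: (99/113) = +1 by Zolotarev.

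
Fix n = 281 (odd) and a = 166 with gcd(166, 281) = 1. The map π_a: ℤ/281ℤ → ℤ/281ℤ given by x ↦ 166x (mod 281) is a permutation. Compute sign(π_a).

-1

Trace 187: π^k(187) = [187, 132, 275, 128, 173, 56, 23] for k=0..6.
π_166 has 2 disjoint cycles with lengths [280, 1] on {0,…,280}.
n − c = 281 − 2 = 279; sign = (−1)^279 = -1.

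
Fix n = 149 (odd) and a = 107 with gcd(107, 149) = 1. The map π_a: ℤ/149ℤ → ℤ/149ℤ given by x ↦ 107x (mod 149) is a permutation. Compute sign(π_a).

+1

Orbit of 88 under x↦107x: [88, 29, 123, 49, 28, 16, 73]… (length divides ord_149(107)).
Decompose π into cycles: lengths [37, 37, 37, 37, 1] (5 cycles, including the fixed point 0).
With 5 cycles on 149 points, sign = (−1)^{149−5} = +1.
Check: (107/149) = +1 by Zolotarev.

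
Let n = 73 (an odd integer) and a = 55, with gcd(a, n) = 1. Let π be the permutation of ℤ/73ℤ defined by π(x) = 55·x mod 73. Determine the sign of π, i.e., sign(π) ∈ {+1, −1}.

Start at x=37: 37 → 64 → 16 → 4 → 1 → 55 → 32 → … (one orbit).
Cycle lengths of π_55 on ℤ/73ℤ: [9, 9, 9, 9, 9, 9, 9, 9, 1]; 9 cycles in total.
73 − 9 = 64 transpositions; sign(π) = (−1)^64 = +1.
(55|73)_J = +1 (Zolotarev's lemma cross-check).

+1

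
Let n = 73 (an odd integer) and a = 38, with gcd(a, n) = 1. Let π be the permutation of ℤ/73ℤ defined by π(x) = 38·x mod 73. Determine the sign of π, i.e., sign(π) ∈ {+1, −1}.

+1

Orbit of 23 under x↦38x: [23, 71, 70, 32, 48, 72, 35]… (length divides ord_73(38)).
Decompose π into cycles: lengths [36, 36, 1] (3 cycles, including the fixed point 0).
73 − 3 = 70 transpositions; sign(π) = (−1)^70 = +1.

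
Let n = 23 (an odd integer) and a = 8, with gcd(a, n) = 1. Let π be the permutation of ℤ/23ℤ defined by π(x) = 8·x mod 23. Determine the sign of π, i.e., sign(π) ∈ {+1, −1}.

+1

Trace 2: π^k(2) = [2, 16, 13, 12, 4, 9, 3] for k=0..6.
π_8 has 3 disjoint cycles with lengths [11, 11, 1] on {0,…,22}.
23 − 3 = 20 transpositions; sign(π) = (−1)^20 = +1.
Check: (8/23) = +1 by Zolotarev.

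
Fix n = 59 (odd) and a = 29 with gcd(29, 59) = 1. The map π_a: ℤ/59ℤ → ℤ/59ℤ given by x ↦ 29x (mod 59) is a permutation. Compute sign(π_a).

+1

Start at x=21: 21 → 19 → 20 → 49 → 5 → 27 → 16 → … (one orbit).
Cycle lengths of π_29 on ℤ/59ℤ: [29, 29, 1]; 3 cycles in total.
Σ(ℓ_i−1) = 59−3 = 56; sign = (−1)^56 = +1.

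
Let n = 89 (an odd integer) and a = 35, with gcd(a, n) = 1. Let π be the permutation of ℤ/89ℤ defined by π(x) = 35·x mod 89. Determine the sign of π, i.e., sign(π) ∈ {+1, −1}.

Orbit of 66 under x↦35x: [66, 85, 38, 84, 3, 16, 26]… (length divides ord_89(35)).
Decompose π into cycles: lengths [88, 1] (2 cycles, including the fixed point 0).
sign(π) = (−1)^{n − #cycles} = (−1)^{89−2} = (−1)^87 = -1.
Zolotarev: (35|89) = -1, matching the cycle-count sign.

-1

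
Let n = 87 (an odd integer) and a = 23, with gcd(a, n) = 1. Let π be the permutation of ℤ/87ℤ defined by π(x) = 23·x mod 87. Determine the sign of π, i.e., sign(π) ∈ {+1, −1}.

Trace 53: π^k(53) = [53, 1, 23, 7, 74, 49, 83] for k=0..6.
The orbit structure of x ↦ 23x mod 87: 10 orbits of sizes [14, 14, 14, 14, 7, 7, 7, 7, 2, 1].
n − c = 87 − 10 = 77; sign = (−1)^77 = -1.
Via Zolotarev, sign(π_{23}) = (23|87) = -1.

-1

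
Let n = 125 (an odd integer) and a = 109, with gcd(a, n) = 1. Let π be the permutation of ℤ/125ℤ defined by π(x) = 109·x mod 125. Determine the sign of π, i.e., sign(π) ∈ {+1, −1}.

Start at x=24: 24 → 116 → 19 → 71 → 114 → 51 → 59 → … (one orbit).
Cycle type of π: 50×2 + 10×2 + 2×2 + 1; total 7 cycles.
With 7 cycles on 125 points, sign = (−1)^{125−7} = +1.

+1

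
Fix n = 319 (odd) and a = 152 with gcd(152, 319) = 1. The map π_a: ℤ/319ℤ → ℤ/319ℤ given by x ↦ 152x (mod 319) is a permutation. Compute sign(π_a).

Orbit of 190 under x↦152x: [190, 170, 1, 152, 136, 256, 313]… (length divides ord_319(152)).
Decompose π into cycles: lengths [35, 35, 35, 35, 35, 35, 35, 35, 7, 7, 7, 7, 5, 5, 1] (15 cycles, including the fixed point 0).
sign(π) = (−1)^{n − #cycles} = (−1)^{319−15} = (−1)^304 = +1.

+1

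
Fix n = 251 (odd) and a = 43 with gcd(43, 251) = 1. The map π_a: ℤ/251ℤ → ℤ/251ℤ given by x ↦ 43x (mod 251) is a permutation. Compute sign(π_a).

-1

Start at x=220: 220 → 173 → 160 → 103 → 162 → 189 → 95 → … (one orbit).
Decompose π into cycles: lengths [250, 1] (2 cycles, including the fixed point 0).
251 − 2 = 249 transpositions; sign(π) = (−1)^249 = -1.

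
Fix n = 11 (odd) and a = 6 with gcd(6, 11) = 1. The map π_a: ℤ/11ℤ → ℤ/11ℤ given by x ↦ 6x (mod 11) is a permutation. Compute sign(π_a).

Orbit of 7 under x↦6x: [7, 9, 10, 5, 8, 4, 2]… (length divides ord_11(6)).
Decompose π into cycles: lengths [10, 1] (2 cycles, including the fixed point 0).
11 − 2 = 9 transpositions; sign(π) = (−1)^9 = -1.

-1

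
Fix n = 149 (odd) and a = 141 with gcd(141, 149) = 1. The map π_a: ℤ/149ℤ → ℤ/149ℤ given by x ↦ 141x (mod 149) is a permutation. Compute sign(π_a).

-1

Trace 43: π^k(43) = [43, 103, 70, 36, 10, 69, 44] for k=0..6.
The orbit structure of x ↦ 141x mod 149: 2 orbits of sizes [148, 1].
149 − 2 = 147 transpositions; sign(π) = (−1)^147 = -1.
(141|149)_J = -1 (Zolotarev's lemma cross-check).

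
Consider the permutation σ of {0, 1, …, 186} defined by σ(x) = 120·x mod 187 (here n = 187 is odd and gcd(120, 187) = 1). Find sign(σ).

Orbit of 1 under x↦120x: [1, 120]… (length divides ord_187(120)).
102 cycles of lengths [2, 2, 2, 2, 2, 2, 2, 2, 2, 2, 2, 2, 2, 2, 2, 2, 2, 2, 2, 2, 2, 2, 2, 2, 2, 2, 2, 2, 2, 2, 2, 2, 2, 2, 2, 2, 2, 2, 2, 2, 2, 2, 2, 2, 2, 2, 2, 2, 2, 2, 2, 2, 2, 2, 2, 2, 2, 2, 2, 2, 2, 2, 2, 2, 2, 2, 2, 2, 2, 2, 2, 2, 2, 2, 2, 2, 2, 2, 2, 2, 2, 2, 2, 2, 2, 1, 1, 1, 1, 1, 1, 1, 1, 1, 1, 1, 1, 1, 1, 1, 1, 1].
Σ(ℓ_i−1) = 187−102 = 85; sign = (−1)^85 = -1.
Check: (120/187) = -1 by Zolotarev.

-1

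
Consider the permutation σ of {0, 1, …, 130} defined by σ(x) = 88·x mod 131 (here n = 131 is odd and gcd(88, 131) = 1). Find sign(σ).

-1

Trace 63: π^k(63) = [63, 42, 28, 106, 27, 18, 12] for k=0..6.
Cycle lengths of π_88 on ℤ/131ℤ: [130, 1]; 2 cycles in total.
sign(π) = (−1)^{n − #cycles} = (−1)^{131−2} = (−1)^129 = -1.
Check: (88/131) = -1 by Zolotarev.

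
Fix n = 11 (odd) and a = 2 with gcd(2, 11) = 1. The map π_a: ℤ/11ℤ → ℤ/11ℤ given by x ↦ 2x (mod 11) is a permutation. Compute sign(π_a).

-1

Trace 3: π^k(3) = [3, 6, 1, 2, 4, 8, 5] for k=0..6.
Cycle type of π: 10 + 1; total 2 cycles.
Σ(ℓ_i−1) = 11−2 = 9; sign = (−1)^9 = -1.
The Jacobi symbol (2|11) = -1 (Zolotarev) agrees.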